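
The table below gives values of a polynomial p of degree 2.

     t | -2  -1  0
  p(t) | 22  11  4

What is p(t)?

Write p(t) = at^2 + bt + c. Substituting each data point gives a linear system:
  4a - 2b + c = 22
  a - b + c = 11
  c = 4
Solving the system yields a = 2, b = -5, c = 4.
So p(t) = 2t² - 5t + 4.
Check: p(-1) = 11. ✓

p(t) = 2t^2 - 5t + 4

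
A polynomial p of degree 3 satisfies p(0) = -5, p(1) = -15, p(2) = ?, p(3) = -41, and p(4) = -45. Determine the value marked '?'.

-29

On equispaced nodes a degree-3 polynomial has vanishing fourth forward difference, so
  p(0) - 4·p(1) + 6·p(2) - 4·p(3) + p(4) = 0.
Substituting the known values and solving for p(2):
  6·p(2) = -174
  p(2) = -29.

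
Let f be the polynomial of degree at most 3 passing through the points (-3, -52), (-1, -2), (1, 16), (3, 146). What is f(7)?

1318

Write f(t) = at^3 + bt^2 + ct + d. Substituting each data point gives a linear system:
  -27a + 9b - 3c + d = -52
  -a + b - c + d = -2
  a + b + c + d = 16
  27a + 9b + 3c + d = 146
Solving the system yields a = 3, b = 5, c = 6, d = 2.
So f(t) = 3t^3 + 5t^2 + 6t + 2.
Then f(7) = 1318.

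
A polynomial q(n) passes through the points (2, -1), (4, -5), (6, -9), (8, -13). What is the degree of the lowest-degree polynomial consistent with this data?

1

Forward differences of the values at n = 2, 4, 6, 8:
  q  : -1  -5  -9  -13
  Δ  : -4  -4  -4
  Δ^2: 0  0
  Δ^3: 0
The first differences are constant (-4) and nonzero, while all higher differences vanish, so the minimal degree is 1.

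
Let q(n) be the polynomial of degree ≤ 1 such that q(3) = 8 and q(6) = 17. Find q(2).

Using the Lagrange interpolation formula with nodes 3, 6:
  L_0(n) = (n - 6) / -3
  L_1(n) = (n - 3) / 3
Then q(n) = 8·L_0(n) + 17·L_1(n).
Expanding and collecting terms gives q(n) = 3n - 1.
Evaluating at n = 2: q(2) = 5.

5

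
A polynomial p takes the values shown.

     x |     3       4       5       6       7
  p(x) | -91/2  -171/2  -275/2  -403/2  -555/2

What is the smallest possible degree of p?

Forward differences of the values at x = 3, 4, 5, 6, 7:
  p  : -91/2  -171/2  -275/2  -403/2  -555/2
  Δ  : -40  -52  -64  -76
  Δ^2: -12  -12  -12
  Δ^3: 0  0
  Δ^4: 0
The second differences are constant (-12) and nonzero, while all higher differences vanish, so the minimal degree is 2.

2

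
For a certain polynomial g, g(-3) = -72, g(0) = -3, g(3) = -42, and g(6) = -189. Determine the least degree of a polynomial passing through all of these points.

Forward differences of the values at x = -3, 0, 3, 6:
  g  : -72  -3  -42  -189
  Δ  : 69  -39  -147
  Δ^2: -108  -108
  Δ^3: 0
The second differences are constant (-108) and nonzero, while all higher differences vanish, so the minimal degree is 2.

2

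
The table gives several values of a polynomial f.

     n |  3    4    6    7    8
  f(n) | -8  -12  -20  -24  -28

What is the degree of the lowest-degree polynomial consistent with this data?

Divided differences on the nodes 3, 4, 6, 7, 8:
  order 0: -8  -12  -20  -24  -28
  order 1: -4  -4  -4  -4
  order 2: 0  0  0
  order 3: 0  0
  order 4: 0
The order-1 divided differences are all -4 (nonzero) and every higher order vanishes, so the data lies on a polynomial of degree exactly 1.

1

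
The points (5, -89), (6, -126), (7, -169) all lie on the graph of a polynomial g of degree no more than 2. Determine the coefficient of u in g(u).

-4

Write g(u) = au^2 + bu + c. Substituting each data point gives a linear system:
  25a + 5b + c = -89
  36a + 6b + c = -126
  49a + 7b + c = -169
Solving the system yields a = -3, b = -4, c = 6.
So g(u) = -3u^2 - 4u + 6.
The coefficient of u is -4.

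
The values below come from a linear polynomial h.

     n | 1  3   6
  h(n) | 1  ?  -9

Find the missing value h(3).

-3

The 2 known points determine the degree-1 polynomial uniquely.
Write h(n) = an + b. Substituting each data point gives a linear system:
  a + b = 1
  6a + b = -9
Solving the system yields a = -2, b = 3.
So h(n) = -2n + 3.
Then h(3) = -3.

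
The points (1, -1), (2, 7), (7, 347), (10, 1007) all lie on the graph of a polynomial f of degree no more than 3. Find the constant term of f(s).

Write f(s) = as^3 + bs^2 + cs + d. Substituting each data point gives a linear system:
  a + b + c + d = -1
  8a + 4b + 2c + d = 7
  343a + 49b + 7c + d = 347
  1000a + 100b + 10c + d = 1007
Solving the system yields a = 1, b = 0, c = 1, d = -3.
So f(s) = s^3 + s - 3.
The constant term is -3.

-3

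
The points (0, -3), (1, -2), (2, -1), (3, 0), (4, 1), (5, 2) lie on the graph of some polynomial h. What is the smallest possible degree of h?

1

Forward differences of the values at t = 0, 1, 2, 3, 4, 5:
  h  : -3  -2  -1  0  1  2
  Δ  : 1  1  1  1  1
  Δ^2: 0  0  0  0
  Δ^3: 0  0  0
  Δ^4: 0  0
  Δ^5: 0
The first differences are constant (1) and nonzero, while all higher differences vanish, so the minimal degree is 1.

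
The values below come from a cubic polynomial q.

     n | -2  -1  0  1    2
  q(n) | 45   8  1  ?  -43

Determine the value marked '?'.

-6

The 4 known points determine the degree-3 polynomial uniquely.
Write q(n) = an^3 + bn^2 + cn + d. Substituting each data point gives a linear system:
  -8a + 4b - 2c + d = 45
  -a + b - c + d = 8
  d = 1
  8a + 4b + 2c + d = -43
Solving the system yields a = -5, b = 0, c = -2, d = 1.
So q(n) = -5n^3 - 2n + 1.
Then q(1) = -6.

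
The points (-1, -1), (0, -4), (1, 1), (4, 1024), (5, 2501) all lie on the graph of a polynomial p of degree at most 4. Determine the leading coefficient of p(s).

4

Write p(s) = as^4 + bs^3 + cs^2 + ds + e. Substituting each data point gives a linear system:
  a - b + c - d + e = -1
  e = -4
  a + b + c + d + e = 1
  256a + 64b + 16c + 4d + e = 1024
  625a + 125b + 25c + 5d + e = 2501
Solving the system yields a = 4, b = 0, c = 0, d = 1, e = -4.
So p(s) = 4s⁴ + s - 4.
The leading coefficient is 4.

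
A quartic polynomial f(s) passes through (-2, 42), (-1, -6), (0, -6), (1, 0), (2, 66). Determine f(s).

f(s) = 4s^4 + s^3 - s^2 + 2s - 6

Write f(s) = as^4 + bs^3 + cs^2 + ds + e. Substituting each data point gives a linear system:
  16a - 8b + 4c - 2d + e = 42
  a - b + c - d + e = -6
  e = -6
  a + b + c + d + e = 0
  16a + 8b + 4c + 2d + e = 66
Solving the system yields a = 4, b = 1, c = -1, d = 2, e = -6.
So f(s) = 4s^4 + s^3 - s^2 + 2s - 6.
Check: f(-2) = 42. ✓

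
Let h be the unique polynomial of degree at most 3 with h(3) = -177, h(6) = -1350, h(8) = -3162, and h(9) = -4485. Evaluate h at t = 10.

-6134

Write h(t) = at^3 + bt^2 + ct + d. Substituting each data point gives a linear system:
  27a + 9b + 3c + d = -177
  216a + 36b + 6c + d = -1350
  512a + 64b + 8c + d = -3162
  729a + 81b + 9c + d = -4485
Solving the system yields a = -6, b = -1, c = -4, d = 6.
So h(t) = -6t³ - t² - 4t + 6.
Then h(10) = -6134.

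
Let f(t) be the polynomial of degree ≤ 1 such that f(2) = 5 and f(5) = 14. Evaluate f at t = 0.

Write f(t) = at + b. Substituting each data point gives a linear system:
  2a + b = 5
  5a + b = 14
Solving the system yields a = 3, b = -1.
So f(t) = 3t - 1.
Then f(0) = -1.

-1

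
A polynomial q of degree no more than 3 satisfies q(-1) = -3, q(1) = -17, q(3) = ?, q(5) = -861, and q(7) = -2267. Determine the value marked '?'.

The 4 known points determine the degree-3 polynomial uniquely.
Write q(n) = an^3 + bn^2 + cn + d. Substituting each data point gives a linear system:
  -a + b - c + d = -3
  a + b + c + d = -17
  125a + 25b + 5c + d = -861
  343a + 49b + 7c + d = -2267
Solving the system yields a = -6, b = -4, c = -1, d = -6.
So q(n) = -6n^3 - 4n^2 - n - 6.
Then q(3) = -207.

-207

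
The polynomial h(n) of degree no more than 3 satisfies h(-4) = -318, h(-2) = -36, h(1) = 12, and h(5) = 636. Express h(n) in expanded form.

h(n) = 5n^3 + n + 6

Using the Lagrange interpolation formula with nodes -4, -2, 1, 5:
  L_0(n) = (n + 2)(n - 1)(n - 5) / -90
  L_1(n) = (n + 4)(n - 1)(n - 5) / 42
  L_2(n) = (n + 4)(n + 2)(n - 5) / -60
  L_3(n) = (n + 4)(n + 2)(n - 1) / 252
Then h(n) = -318·L_0(n) - 36·L_1(n) + 12·L_2(n) + 636·L_3(n).
Expanding and collecting terms gives h(n) = 5n^3 + n + 6.
Check: h(-4) = -318. ✓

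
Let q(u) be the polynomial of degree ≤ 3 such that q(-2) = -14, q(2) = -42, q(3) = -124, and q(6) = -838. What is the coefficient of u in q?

5

Write q(u) = au^3 + bu^2 + cu + d. Substituting each data point gives a linear system:
  -8a + 4b - 2c + d = -14
  8a + 4b + 2c + d = -42
  27a + 9b + 3c + d = -124
  216a + 36b + 6c + d = -838
Solving the system yields a = -3, b = -6, c = 5, d = -4.
So q(u) = -3u^3 - 6u^2 + 5u - 4.
The coefficient of u is 5.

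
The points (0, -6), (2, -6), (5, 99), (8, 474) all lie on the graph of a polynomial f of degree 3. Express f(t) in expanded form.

f(t) = t^3 - 4t - 6

Write f(t) = at^3 + bt^2 + ct + d. Substituting each data point gives a linear system:
  d = -6
  8a + 4b + 2c + d = -6
  125a + 25b + 5c + d = 99
  512a + 64b + 8c + d = 474
Solving the system yields a = 1, b = 0, c = -4, d = -6.
So f(t) = t^3 - 4t - 6.
Check: f(0) = -6. ✓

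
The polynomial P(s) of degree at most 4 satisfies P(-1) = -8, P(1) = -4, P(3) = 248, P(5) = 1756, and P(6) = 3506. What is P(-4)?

Write P(s) = as^4 + bs^3 + cs^2 + ds + e. Substituting each data point gives a linear system:
  a - b + c - d + e = -8
  a + b + c + d + e = -4
  81a + 27b + 9c + 3d + e = 248
  625a + 125b + 25c + 5d + e = 1756
  1296a + 216b + 36c + 6d + e = 3506
Solving the system yields a = 2, b = 5, c = -4, d = -3, e = -4.
So P(s) = 2s^4 + 5s^3 - 4s^2 - 3s - 4.
Then P(-4) = 136.

136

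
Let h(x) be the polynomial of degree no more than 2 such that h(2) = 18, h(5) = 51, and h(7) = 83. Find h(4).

Using the Lagrange interpolation formula with nodes 2, 5, 7:
  L_0(x) = (x - 5)(x - 7) / 15
  L_1(x) = (x - 2)(x - 7) / -6
  L_2(x) = (x - 2)(x - 5) / 10
Then h(x) = 18·L_0(x) + 51·L_1(x) + 83·L_2(x).
Expanding and collecting terms gives h(x) = x^2 + 4x + 6.
Evaluating at x = 4: h(4) = 38.

38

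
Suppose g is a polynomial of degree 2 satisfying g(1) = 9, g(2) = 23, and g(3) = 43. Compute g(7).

183

Write g(t) = at^2 + bt + c. Substituting each data point gives a linear system:
  a + b + c = 9
  4a + 2b + c = 23
  9a + 3b + c = 43
Solving the system yields a = 3, b = 5, c = 1.
So g(t) = 3t² + 5t + 1.
Then g(7) = 183.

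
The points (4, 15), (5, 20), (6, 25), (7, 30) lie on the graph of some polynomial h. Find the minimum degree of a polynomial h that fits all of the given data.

Forward differences of the values at t = 4, 5, 6, 7:
  h  : 15  20  25  30
  Δ  : 5  5  5
  Δ^2: 0  0
  Δ^3: 0
The first differences are constant (5) and nonzero, while all higher differences vanish, so the minimal degree is 1.

1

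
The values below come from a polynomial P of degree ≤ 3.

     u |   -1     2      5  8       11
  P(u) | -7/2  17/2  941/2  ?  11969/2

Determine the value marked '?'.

4385/2

The 4 known points determine the degree-3 polynomial uniquely.
Write P(u) = au^3 + bu^2 + cu + d. Substituting each data point gives a linear system:
  -a + b - c + d = -7/2
  8a + 4b + 2c + d = 17/2
  125a + 25b + 5c + d = 941/2
  1331a + 121b + 11c + d = 11969/2
Solving the system yields a = 5, b = -5, c = -6, d = 1/2.
So P(u) = 5u^3 - 5u^2 - 6u + 1/2.
Then P(8) = 4385/2.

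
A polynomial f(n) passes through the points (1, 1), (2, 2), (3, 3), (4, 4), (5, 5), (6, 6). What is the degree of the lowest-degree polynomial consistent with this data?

1

Forward differences of the values at n = 1, 2, 3, 4, 5, 6:
  f  : 1  2  3  4  5  6
  Δ  : 1  1  1  1  1
  Δ^2: 0  0  0  0
  Δ^3: 0  0  0
  Δ^4: 0  0
  Δ^5: 0
The first differences are constant (1) and nonzero, while all higher differences vanish, so the minimal degree is 1.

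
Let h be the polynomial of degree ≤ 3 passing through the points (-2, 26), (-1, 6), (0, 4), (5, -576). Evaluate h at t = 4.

Using the Lagrange interpolation formula with nodes -2, -1, 0, 5:
  L_0(t) = (t + 1)t(t - 5) / -14
  L_1(t) = (t + 2)t(t - 5) / 6
  L_2(t) = (t + 2)(t + 1)(t - 5) / -10
  L_3(t) = (t + 2)(t + 1)t / 210
Then h(t) = 26·L_0(t) + 6·L_1(t) + 4·L_2(t) - 576·L_3(t).
Expanding and collecting terms gives h(t) = -4t³ - 3t² - t + 4.
Evaluating at t = 4: h(4) = -304.

-304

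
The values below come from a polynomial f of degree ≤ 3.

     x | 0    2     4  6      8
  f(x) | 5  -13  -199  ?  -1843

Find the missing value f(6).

-745

On equispaced nodes a degree-3 polynomial has vanishing fourth forward difference, so
  f(0) - 4·f(2) + 6·f(4) - 4·f(6) + f(8) = 0.
Substituting the known values and solving for f(6):
  -4·f(6) = 2980
  f(6) = -745.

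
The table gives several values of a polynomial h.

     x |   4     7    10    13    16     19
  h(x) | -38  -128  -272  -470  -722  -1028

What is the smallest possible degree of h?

Forward differences of the values at x = 4, 7, 10, 13, 16, 19:
  h  : -38  -128  -272  -470  -722  -1028
  Δ  : -90  -144  -198  -252  -306
  Δ^2: -54  -54  -54  -54
  Δ^3: 0  0  0
  Δ^4: 0  0
  Δ^5: 0
The second differences are constant (-54) and nonzero, while all higher differences vanish, so the minimal degree is 2.

2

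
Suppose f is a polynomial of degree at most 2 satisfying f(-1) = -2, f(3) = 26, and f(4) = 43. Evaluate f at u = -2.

1

Write f(u) = au^2 + bu + c. Substituting each data point gives a linear system:
  a - b + c = -2
  9a + 3b + c = 26
  16a + 4b + c = 43
Solving the system yields a = 2, b = 3, c = -1.
So f(u) = 2u^2 + 3u - 1.
Then f(-2) = 1.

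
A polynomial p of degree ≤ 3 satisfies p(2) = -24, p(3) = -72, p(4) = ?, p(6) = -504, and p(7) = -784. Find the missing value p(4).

-160

The 4 known points determine the degree-3 polynomial uniquely.
Write p(t) = at^3 + bt^2 + ct + d. Substituting each data point gives a linear system:
  8a + 4b + 2c + d = -24
  27a + 9b + 3c + d = -72
  216a + 36b + 6c + d = -504
  343a + 49b + 7c + d = -784
Solving the system yields a = -2, b = -2, c = 0, d = 0.
So p(t) = -2t³ - 2t².
Then p(4) = -160.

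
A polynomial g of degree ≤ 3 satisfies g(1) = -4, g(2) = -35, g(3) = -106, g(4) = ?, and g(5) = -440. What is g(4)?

On equispaced nodes a degree-3 polynomial has vanishing fourth forward difference, so
  g(1) - 4·g(2) + 6·g(3) - 4·g(4) + g(5) = 0.
Substituting the known values and solving for g(4):
  -4·g(4) = 940
  g(4) = -235.

-235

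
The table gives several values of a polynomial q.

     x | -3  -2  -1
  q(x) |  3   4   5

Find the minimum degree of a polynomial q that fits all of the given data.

1

Forward differences of the values at x = -3, -2, -1:
  q  : 3  4  5
  Δ  : 1  1
  Δ^2: 0
The first differences are constant (1) and nonzero, while all higher differences vanish, so the minimal degree is 1.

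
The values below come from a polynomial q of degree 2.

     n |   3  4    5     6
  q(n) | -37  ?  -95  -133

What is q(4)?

The 3 known points determine the degree-2 polynomial uniquely.
Write q(n) = an^2 + bn + c. Substituting each data point gives a linear system:
  9a + 3b + c = -37
  25a + 5b + c = -95
  36a + 6b + c = -133
Solving the system yields a = -3, b = -5, c = 5.
So q(n) = -3n² - 5n + 5.
Then q(4) = -63.

-63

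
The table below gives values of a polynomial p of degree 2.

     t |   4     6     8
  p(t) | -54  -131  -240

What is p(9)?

-613/2

Using the Lagrange interpolation formula with nodes 4, 6, 8:
  L_0(t) = (t - 6)(t - 8) / 8
  L_1(t) = (t - 4)(t - 8) / -4
  L_2(t) = (t - 4)(t - 6) / 8
Then p(t) = -54·L_0(t) - 131·L_1(t) - 240·L_2(t).
Expanding and collecting terms gives p(t) = -4t^2 + (3/2)t + 4.
Evaluating at t = 9: p(9) = -613/2.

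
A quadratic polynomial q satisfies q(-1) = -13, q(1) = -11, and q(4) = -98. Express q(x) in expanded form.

Using the Lagrange interpolation formula with nodes -1, 1, 4:
  L_0(x) = (x - 1)(x - 4) / 10
  L_1(x) = (x + 1)(x - 4) / -6
  L_2(x) = (x + 1)(x - 1) / 15
Then q(x) = -13·L_0(x) - 11·L_1(x) - 98·L_2(x).
Expanding and collecting terms gives q(x) = -6x² + x - 6.
Check: q(4) = -98. ✓

q(x) = -6x^2 + x - 6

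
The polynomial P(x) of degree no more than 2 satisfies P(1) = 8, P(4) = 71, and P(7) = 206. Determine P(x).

Write P(x) = ax^2 + bx + c. Substituting each data point gives a linear system:
  a + b + c = 8
  16a + 4b + c = 71
  49a + 7b + c = 206
Solving the system yields a = 4, b = 1, c = 3.
So P(x) = 4x^2 + x + 3.
Check: P(1) = 8. ✓

P(x) = 4x^2 + x + 3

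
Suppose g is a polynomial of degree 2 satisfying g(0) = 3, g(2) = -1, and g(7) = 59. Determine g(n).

g(n) = 2n^2 - 6n + 3

Using the Lagrange interpolation formula with nodes 0, 2, 7:
  L_0(n) = (n - 2)(n - 7) / 14
  L_1(n) = n(n - 7) / -10
  L_2(n) = n(n - 2) / 35
Then g(n) = 3·L_0(n) - 1·L_1(n) + 59·L_2(n).
Expanding and collecting terms gives g(n) = 2n^2 - 6n + 3.
Check: g(7) = 59. ✓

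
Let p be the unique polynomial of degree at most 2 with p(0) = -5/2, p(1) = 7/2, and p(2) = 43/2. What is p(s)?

p(s) = 6s^2 - 5/2

Write p(s) = as^2 + bs + c. Substituting each data point gives a linear system:
  c = -5/2
  a + b + c = 7/2
  4a + 2b + c = 43/2
Solving the system yields a = 6, b = 0, c = -5/2.
So p(s) = 6s^2 - 5/2.
Check: p(0) = -5/2. ✓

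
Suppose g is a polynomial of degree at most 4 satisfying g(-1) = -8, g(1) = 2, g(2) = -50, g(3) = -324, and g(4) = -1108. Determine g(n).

Using the Lagrange interpolation formula with nodes -1, 1, 2, 3, 4:
  L_0(n) = (n - 1)(n - 2)(n - 3)(n - 4) / 120
  L_1(n) = (n + 1)(n - 2)(n - 3)(n - 4) / -12
  L_2(n) = (n + 1)(n - 1)(n - 3)(n - 4) / 6
  L_3(n) = (n + 1)(n - 1)(n - 2)(n - 4) / -8
  L_4(n) = (n + 1)(n - 1)(n - 2)(n - 3) / 30
Then g(n) = -8·L_0(n) + 2·L_1(n) - 50·L_2(n) - 324·L_3(n) - 1108·L_4(n).
Expanding and collecting terms gives g(n) = -5n^4 + 2n^3 + 2n^2 + 3n.
Check: g(4) = -1108. ✓

g(n) = -5n^4 + 2n^3 + 2n^2 + 3n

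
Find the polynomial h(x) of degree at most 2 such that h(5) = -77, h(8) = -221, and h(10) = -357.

Write h(x) = ax^2 + bx + c. Substituting each data point gives a linear system:
  25a + 5b + c = -77
  64a + 8b + c = -221
  100a + 10b + c = -357
Solving the system yields a = -4, b = 4, c = 3.
So h(x) = -4x² + 4x + 3.
Check: h(10) = -357. ✓

h(x) = -4x^2 + 4x + 3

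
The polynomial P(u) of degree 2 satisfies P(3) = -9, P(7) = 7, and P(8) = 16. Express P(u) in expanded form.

P(u) = u^2 - 6u

Write P(u) = au^2 + bu + c. Substituting each data point gives a linear system:
  9a + 3b + c = -9
  49a + 7b + c = 7
  64a + 8b + c = 16
Solving the system yields a = 1, b = -6, c = 0.
So P(u) = u^2 - 6u.
Check: P(7) = 7. ✓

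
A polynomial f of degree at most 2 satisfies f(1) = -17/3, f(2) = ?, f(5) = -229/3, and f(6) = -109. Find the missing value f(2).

The 3 known points determine the degree-2 polynomial uniquely.
Write f(x) = ax^2 + bx + c. Substituting each data point gives a linear system:
  a + b + c = -17/3
  25a + 5b + c = -229/3
  36a + 6b + c = -109
Solving the system yields a = -3, b = 1/3, c = -3.
So f(x) = -3x^2 + (1/3)x - 3.
Then f(2) = -43/3.

-43/3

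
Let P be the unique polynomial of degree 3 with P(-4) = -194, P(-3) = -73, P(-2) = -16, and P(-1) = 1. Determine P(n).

P(n) = 4n^3 + 4n^2 + n + 2

Write P(n) = an^3 + bn^2 + cn + d. Substituting each data point gives a linear system:
  -64a + 16b - 4c + d = -194
  -27a + 9b - 3c + d = -73
  -8a + 4b - 2c + d = -16
  -a + b - c + d = 1
Solving the system yields a = 4, b = 4, c = 1, d = 2.
So P(n) = 4n^3 + 4n^2 + n + 2.
Check: P(-1) = 1. ✓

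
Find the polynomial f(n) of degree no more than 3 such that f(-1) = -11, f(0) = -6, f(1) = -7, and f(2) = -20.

Write f(n) = an^3 + bn^2 + cn + d. Substituting each data point gives a linear system:
  -a + b - c + d = -11
  d = -6
  a + b + c + d = -7
  8a + 4b + 2c + d = -20
Solving the system yields a = -1, b = -3, c = 3, d = -6.
So f(n) = -n^3 - 3n^2 + 3n - 6.
Check: f(-1) = -11. ✓

f(n) = -n^3 - 3n^2 + 3n - 6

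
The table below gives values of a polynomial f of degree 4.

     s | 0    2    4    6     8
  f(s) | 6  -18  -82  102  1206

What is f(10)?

Forward differences of the values at s = 0, 2, 4, 6, 8:
  f  : 6  -18  -82  102  1206
  Δ  : -24  -64  184  1104
  Δ^2: -40  248  920
  Δ^3: 288  672
  Δ^4: 384
The fourth differences are constant, confirming degree 4.
Interpolating (Newton forward form) and evaluating at s = 10 gives f(10) = 4286.

4286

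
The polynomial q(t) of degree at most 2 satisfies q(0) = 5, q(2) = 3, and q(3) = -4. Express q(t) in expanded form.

Using the Lagrange interpolation formula with nodes 0, 2, 3:
  L_0(t) = (t - 2)(t - 3) / 6
  L_1(t) = t(t - 3) / -2
  L_2(t) = t(t - 2) / 3
Then q(t) = 5·L_0(t) + 3·L_1(t) - 4·L_2(t).
Expanding and collecting terms gives q(t) = -2t^2 + 3t + 5.
Check: q(2) = 3. ✓

q(t) = -2t^2 + 3t + 5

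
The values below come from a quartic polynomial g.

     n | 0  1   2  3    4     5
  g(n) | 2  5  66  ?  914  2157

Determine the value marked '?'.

305

On equispaced nodes a degree-4 polynomial has vanishing fifth forward difference, so
  - g(0) + 5·g(1) - 10·g(2) + 10·g(3) - 5·g(4) + g(5) = 0.
Substituting the known values and solving for g(3):
  10·g(3) = 3050
  g(3) = 305.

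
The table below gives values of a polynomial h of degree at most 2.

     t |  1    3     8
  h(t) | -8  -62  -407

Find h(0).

Write h(t) = at^2 + bt + c. Substituting each data point gives a linear system:
  a + b + c = -8
  9a + 3b + c = -62
  64a + 8b + c = -407
Solving the system yields a = -6, b = -3, c = 1.
So h(t) = -6t² - 3t + 1.
Then h(0) = 1.

1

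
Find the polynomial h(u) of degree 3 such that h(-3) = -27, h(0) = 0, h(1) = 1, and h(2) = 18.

h(u) = 2u^3 + 2u^2 - 3u

Write h(u) = au^3 + bu^2 + cu + d. Substituting each data point gives a linear system:
  -27a + 9b - 3c + d = -27
  d = 0
  a + b + c + d = 1
  8a + 4b + 2c + d = 18
Solving the system yields a = 2, b = 2, c = -3, d = 0.
So h(u) = 2u^3 + 2u^2 - 3u.
Check: h(2) = 18. ✓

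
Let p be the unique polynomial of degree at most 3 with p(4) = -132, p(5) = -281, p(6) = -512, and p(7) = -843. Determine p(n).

p(n) = -3n^3 + 4n^2 - 2n + 4

Using the Lagrange interpolation formula with nodes 4, 5, 6, 7:
  L_0(n) = (n - 5)(n - 6)(n - 7) / -6
  L_1(n) = (n - 4)(n - 6)(n - 7) / 2
  L_2(n) = (n - 4)(n - 5)(n - 7) / -2
  L_3(n) = (n - 4)(n - 5)(n - 6) / 6
Then p(n) = -132·L_0(n) - 281·L_1(n) - 512·L_2(n) - 843·L_3(n).
Expanding and collecting terms gives p(n) = -3n^3 + 4n^2 - 2n + 4.
Check: p(5) = -281. ✓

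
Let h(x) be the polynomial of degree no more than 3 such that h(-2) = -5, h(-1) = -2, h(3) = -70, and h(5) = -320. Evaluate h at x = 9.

-1732

Write h(x) = ax^3 + bx^2 + cx + d. Substituting each data point gives a linear system:
  -8a + 4b - 2c + d = -5
  -a + b - c + d = -2
  27a + 9b + 3c + d = -70
  125a + 25b + 5c + d = -320
Solving the system yields a = -2, b = -4, c = 5, d = 5.
So h(x) = -2x^3 - 4x^2 + 5x + 5.
Then h(9) = -1732.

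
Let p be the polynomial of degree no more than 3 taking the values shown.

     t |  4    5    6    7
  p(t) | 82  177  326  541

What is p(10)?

Forward differences of the values at t = 4, 5, 6, 7:
  p  : 82  177  326  541
  Δ  : 95  149  215
  Δ^2: 54  66
  Δ^3: 12
The third differences are constant, confirming degree 3.
Interpolating (Newton forward form) and evaluating at t = 10 gives p(10) = 1702.

1702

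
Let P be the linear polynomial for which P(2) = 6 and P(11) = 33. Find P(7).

Using the Lagrange interpolation formula with nodes 2, 11:
  L_0(n) = (n - 11) / -9
  L_1(n) = (n - 2) / 9
Then P(n) = 6·L_0(n) + 33·L_1(n).
Expanding and collecting terms gives P(n) = 3n.
Evaluating at n = 7: P(7) = 21.

21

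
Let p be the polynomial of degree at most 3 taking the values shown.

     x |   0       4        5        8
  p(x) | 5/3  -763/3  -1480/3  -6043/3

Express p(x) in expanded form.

Write p(x) = ax^3 + bx^2 + cx + d. Substituting each data point gives a linear system:
  d = 5/3
  64a + 16b + 4c + d = -763/3
  125a + 25b + 5c + d = -1480/3
  512a + 64b + 8c + d = -6043/3
Solving the system yields a = -4, b = 1, c = -4, d = 5/3.
So p(x) = -4x³ + x² - 4x + 5/3.
Check: p(5) = -1480/3. ✓

p(x) = -4x^3 + x^2 - 4x + 5/3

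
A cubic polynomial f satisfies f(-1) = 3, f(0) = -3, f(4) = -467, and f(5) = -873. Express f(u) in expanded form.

f(u) = -6u^3 - 4u^2 - 4u - 3

Write f(u) = au^3 + bu^2 + cu + d. Substituting each data point gives a linear system:
  -a + b - c + d = 3
  d = -3
  64a + 16b + 4c + d = -467
  125a + 25b + 5c + d = -873
Solving the system yields a = -6, b = -4, c = -4, d = -3.
So f(u) = -6u³ - 4u² - 4u - 3.
Check: f(-1) = 3. ✓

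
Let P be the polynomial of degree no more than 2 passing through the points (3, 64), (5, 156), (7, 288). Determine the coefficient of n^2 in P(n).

Write P(n) = an^2 + bn + c. Substituting each data point gives a linear system:
  9a + 3b + c = 64
  25a + 5b + c = 156
  49a + 7b + c = 288
Solving the system yields a = 5, b = 6, c = 1.
So P(n) = 5n^2 + 6n + 1.
The leading coefficient is 5.

5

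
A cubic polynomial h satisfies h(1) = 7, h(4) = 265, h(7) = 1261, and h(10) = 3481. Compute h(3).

Forward differences of the values at u = 1, 4, 7, 10:
  h  : 7  265  1261  3481
  Δ  : 258  996  2220
  Δ^2: 738  1224
  Δ^3: 486
The third differences are constant, confirming degree 3.
Interpolating (Newton forward form) and evaluating at u = 3 gives h(3) = 121.

121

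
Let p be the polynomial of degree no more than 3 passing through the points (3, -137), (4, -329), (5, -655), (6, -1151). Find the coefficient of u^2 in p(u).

5

Write p(u) = au^3 + bu^2 + cu + d. Substituting each data point gives a linear system:
  27a + 9b + 3c + d = -137
  64a + 16b + 4c + d = -329
  125a + 25b + 5c + d = -655
  216a + 36b + 6c + d = -1151
Solving the system yields a = -6, b = 5, c = -5, d = -5.
So p(u) = -6u^3 + 5u^2 - 5u - 5.
The coefficient of u^2 is 5.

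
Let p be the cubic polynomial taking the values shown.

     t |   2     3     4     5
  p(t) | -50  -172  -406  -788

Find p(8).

Forward differences of the values at t = 2, 3, 4, 5:
  p  : -50  -172  -406  -788
  Δ  : -122  -234  -382
  Δ^2: -112  -148
  Δ^3: -36
The third differences are constant, confirming degree 3.
Interpolating (Newton forward form) and evaluating at t = 8 gives p(8) = -3182.

-3182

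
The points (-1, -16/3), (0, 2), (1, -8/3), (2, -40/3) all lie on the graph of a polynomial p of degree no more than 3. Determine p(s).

p(s) = s^3 - 6s^2 + (1/3)s + 2

Using the Lagrange interpolation formula with nodes -1, 0, 1, 2:
  L_0(s) = s(s - 1)(s - 2) / -6
  L_1(s) = (s + 1)(s - 1)(s - 2) / 2
  L_2(s) = (s + 1)s(s - 2) / -2
  L_3(s) = (s + 1)s(s - 1) / 6
Then p(s) = -16/3·L_0(s) + 2·L_1(s) - 8/3·L_2(s) - 40/3·L_3(s).
Expanding and collecting terms gives p(s) = s³ - 6s² + (1/3)s + 2.
Check: p(-1) = -16/3. ✓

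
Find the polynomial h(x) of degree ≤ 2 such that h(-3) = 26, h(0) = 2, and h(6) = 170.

h(x) = 4x^2 + 4x + 2

Write h(x) = ax^2 + bx + c. Substituting each data point gives a linear system:
  9a - 3b + c = 26
  c = 2
  36a + 6b + c = 170
Solving the system yields a = 4, b = 4, c = 2.
So h(x) = 4x^2 + 4x + 2.
Check: h(-3) = 26. ✓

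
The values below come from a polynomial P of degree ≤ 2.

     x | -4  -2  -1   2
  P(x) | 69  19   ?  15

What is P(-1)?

6

The 3 known points determine the degree-2 polynomial uniquely.
Write P(x) = ax^2 + bx + c. Substituting each data point gives a linear system:
  16a - 4b + c = 69
  4a - 2b + c = 19
  4a + 2b + c = 15
Solving the system yields a = 4, b = -1, c = 1.
So P(x) = 4x^2 - x + 1.
Then P(-1) = 6.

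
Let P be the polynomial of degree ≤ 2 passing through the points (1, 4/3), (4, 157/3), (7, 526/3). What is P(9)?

Using the Lagrange interpolation formula with nodes 1, 4, 7:
  L_0(s) = (s - 4)(s - 7) / 18
  L_1(s) = (s - 1)(s - 7) / -9
  L_2(s) = (s - 1)(s - 4) / 18
Then P(s) = 4/3·L_0(s) + 157/3·L_1(s) + 526/3·L_2(s).
Expanding and collecting terms gives P(s) = 4s² - 3s + 1/3.
Evaluating at s = 9: P(9) = 892/3.

892/3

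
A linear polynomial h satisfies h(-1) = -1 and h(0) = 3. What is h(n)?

Write h(n) = an + b. Substituting each data point gives a linear system:
  -a + b = -1
  b = 3
Solving the system yields a = 4, b = 3.
So h(n) = 4n + 3.
Check: h(-1) = -1. ✓

h(n) = 4n + 3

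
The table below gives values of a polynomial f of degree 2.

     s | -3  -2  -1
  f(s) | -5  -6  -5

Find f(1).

3

Write f(s) = as^2 + bs + c. Substituting each data point gives a linear system:
  9a - 3b + c = -5
  4a - 2b + c = -6
  a - b + c = -5
Solving the system yields a = 1, b = 4, c = -2.
So f(s) = s² + 4s - 2.
Then f(1) = 3.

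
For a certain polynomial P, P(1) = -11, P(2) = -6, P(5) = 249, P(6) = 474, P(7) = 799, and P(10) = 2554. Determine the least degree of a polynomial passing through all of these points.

Divided differences on the nodes 1, 2, 5, 6, 7, 10:
  order 0: -11  -6  249  474  799  2554
  order 1: 5  85  225  325  585
  order 2: 20  35  50  65
  order 3: 3  3  3
  order 4: 0  0
  order 5: 0
The order-3 divided differences are all 3 (nonzero) and every higher order vanishes, so the data lies on a polynomial of degree exactly 3.

3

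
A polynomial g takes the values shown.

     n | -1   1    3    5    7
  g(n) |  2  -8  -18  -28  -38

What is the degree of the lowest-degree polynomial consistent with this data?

1

Forward differences of the values at n = -1, 1, 3, 5, 7:
  g  : 2  -8  -18  -28  -38
  Δ  : -10  -10  -10  -10
  Δ^2: 0  0  0
  Δ^3: 0  0
  Δ^4: 0
The first differences are constant (-10) and nonzero, while all higher differences vanish, so the minimal degree is 1.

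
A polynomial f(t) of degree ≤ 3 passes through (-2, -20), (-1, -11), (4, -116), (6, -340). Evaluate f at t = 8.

Using the Lagrange interpolation formula with nodes -2, -1, 4, 6:
  L_0(t) = (t + 1)(t - 4)(t - 6) / -48
  L_1(t) = (t + 2)(t - 4)(t - 6) / 35
  L_2(t) = (t + 2)(t + 1)(t - 6) / -60
  L_3(t) = (t + 2)(t + 1)(t - 4) / 112
Then f(t) = -20·L_0(t) - 11·L_1(t) - 116·L_2(t) - 340·L_3(t).
Expanding and collecting terms gives f(t) = -t^3 - 4t^2 + 4t - 4.
Evaluating at t = 8: f(8) = -740.

-740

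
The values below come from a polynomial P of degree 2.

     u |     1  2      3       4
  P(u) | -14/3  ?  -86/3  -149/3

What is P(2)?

On equispaced nodes a degree-2 polynomial has vanishing third forward difference, so
  - P(1) + 3·P(2) - 3·P(3) + P(4) = 0.
Substituting the known values and solving for P(2):
  3·P(2) = -41
  P(2) = -41/3.

-41/3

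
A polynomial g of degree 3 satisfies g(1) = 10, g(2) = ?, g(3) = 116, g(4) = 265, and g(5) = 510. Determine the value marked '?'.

On equispaced nodes a degree-3 polynomial has vanishing fourth forward difference, so
  g(1) - 4·g(2) + 6·g(3) - 4·g(4) + g(5) = 0.
Substituting the known values and solving for g(2):
  -4·g(2) = -156
  g(2) = 39.

39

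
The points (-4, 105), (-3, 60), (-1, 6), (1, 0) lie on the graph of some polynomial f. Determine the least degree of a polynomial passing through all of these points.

Divided differences on the nodes -4, -3, -1, 1:
  order 0: 105  60  6  0
  order 1: -45  -27  -3
  order 2: 6  6
  order 3: 0
The order-2 divided differences are all 6 (nonzero) and every higher order vanishes, so the data lies on a polynomial of degree exactly 2.

2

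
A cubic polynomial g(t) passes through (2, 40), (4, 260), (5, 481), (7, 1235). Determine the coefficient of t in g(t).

Write g(t) = at^3 + bt^2 + ct + d. Substituting each data point gives a linear system:
  8a + 4b + 2c + d = 40
  64a + 16b + 4c + d = 260
  125a + 25b + 5c + d = 481
  343a + 49b + 7c + d = 1235
Solving the system yields a = 3, b = 4, c = 2, d = -4.
So g(t) = 3t³ + 4t² + 2t - 4.
The coefficient of t is 2.

2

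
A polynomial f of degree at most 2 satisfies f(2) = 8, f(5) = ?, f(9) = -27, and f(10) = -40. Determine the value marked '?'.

5

The 3 known points determine the degree-2 polynomial uniquely.
Write f(s) = as^2 + bs + c. Substituting each data point gives a linear system:
  4a + 2b + c = 8
  81a + 9b + c = -27
  100a + 10b + c = -40
Solving the system yields a = -1, b = 6, c = 0.
So f(s) = -s^2 + 6s.
Then f(5) = 5.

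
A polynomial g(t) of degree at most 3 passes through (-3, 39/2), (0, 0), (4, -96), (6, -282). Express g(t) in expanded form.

g(t) = -t^3 - (3/2)t^2 - 2t

Using the Lagrange interpolation formula with nodes -3, 0, 4, 6:
  L_0(t) = t(t - 4)(t - 6) / -189
  L_1(t) = (t + 3)(t - 4)(t - 6) / 72
  L_2(t) = (t + 3)t(t - 6) / -56
  L_3(t) = (t + 3)t(t - 4) / 108
Then g(t) = 39/2·L_0(t) + 0·L_1(t) - 96·L_2(t) - 282·L_3(t).
Expanding and collecting terms gives g(t) = -t^3 - (3/2)t^2 - 2t.
Check: g(6) = -282. ✓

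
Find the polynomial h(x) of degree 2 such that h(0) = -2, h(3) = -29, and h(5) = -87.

h(x) = -4x^2 + 3x - 2

Write h(x) = ax^2 + bx + c. Substituting each data point gives a linear system:
  c = -2
  9a + 3b + c = -29
  25a + 5b + c = -87
Solving the system yields a = -4, b = 3, c = -2.
So h(x) = -4x^2 + 3x - 2.
Check: h(3) = -29. ✓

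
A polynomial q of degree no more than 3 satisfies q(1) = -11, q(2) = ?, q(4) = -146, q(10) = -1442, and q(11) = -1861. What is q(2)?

-34

The 4 known points determine the degree-3 polynomial uniquely.
Write q(x) = ax^3 + bx^2 + cx + d. Substituting each data point gives a linear system:
  a + b + c + d = -11
  64a + 16b + 4c + d = -146
  1000a + 100b + 10c + d = -1442
  1331a + 121b + 11c + d = -1861
Solving the system yields a = -1, b = -4, c = -4, d = -2.
So q(x) = -x^3 - 4x^2 - 4x - 2.
Then q(2) = -34.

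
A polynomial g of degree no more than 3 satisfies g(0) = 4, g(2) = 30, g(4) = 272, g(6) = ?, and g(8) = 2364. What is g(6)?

The 4 known points determine the degree-3 polynomial uniquely.
Write g(s) = as^3 + bs^2 + cs + d. Substituting each data point gives a linear system:
  d = 4
  8a + 4b + 2c + d = 30
  64a + 16b + 4c + d = 272
  512a + 64b + 8c + d = 2364
Solving the system yields a = 5, b = -3, c = -1, d = 4.
So g(s) = 5s^3 - 3s^2 - s + 4.
Then g(6) = 970.

970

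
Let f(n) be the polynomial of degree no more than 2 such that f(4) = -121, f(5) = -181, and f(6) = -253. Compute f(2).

Using the Lagrange interpolation formula with nodes 4, 5, 6:
  L_0(n) = (n - 5)(n - 6) / 2
  L_1(n) = (n - 4)(n - 6) / -1
  L_2(n) = (n - 4)(n - 5) / 2
Then f(n) = -121·L_0(n) - 181·L_1(n) - 253·L_2(n).
Expanding and collecting terms gives f(n) = -6n^2 - 6n - 1.
Evaluating at n = 2: f(2) = -37.

-37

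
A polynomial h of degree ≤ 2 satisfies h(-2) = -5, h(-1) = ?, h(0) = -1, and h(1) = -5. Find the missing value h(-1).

The 3 known points determine the degree-2 polynomial uniquely.
Write h(u) = au^2 + bu + c. Substituting each data point gives a linear system:
  4a - 2b + c = -5
  c = -1
  a + b + c = -5
Solving the system yields a = -2, b = -2, c = -1.
So h(u) = -2u^2 - 2u - 1.
Then h(-1) = -1.

-1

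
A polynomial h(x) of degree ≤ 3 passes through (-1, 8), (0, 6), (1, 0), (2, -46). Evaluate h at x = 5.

-784

Forward differences of the values at x = -1, 0, 1, 2:
  h  : 8  6  0  -46
  Δ  : -2  -6  -46
  Δ^2: -4  -40
  Δ^3: -36
The third differences are constant, confirming degree 3.
Interpolating (Newton forward form) and evaluating at x = 5 gives h(5) = -784.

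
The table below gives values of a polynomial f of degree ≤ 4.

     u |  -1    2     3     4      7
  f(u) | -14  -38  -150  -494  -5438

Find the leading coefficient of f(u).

-3

Write f(u) = au^4 + bu^3 + cu^2 + du + e. Substituting each data point gives a linear system:
  a - b + c - d + e = -14
  16a + 8b + 4c + 2d + e = -38
  81a + 27b + 9c + 3d + e = -150
  256a + 64b + 16c + 4d + e = -494
  2401a + 343b + 49c + 7d + e = -5438
Solving the system yields a = -3, b = 6, c = -5, d = -6, e = -6.
So f(u) = -3u⁴ + 6u³ - 5u² - 6u - 6.
The leading coefficient is -3.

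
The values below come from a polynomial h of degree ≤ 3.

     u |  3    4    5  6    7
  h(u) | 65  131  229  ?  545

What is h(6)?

365

On equispaced nodes a degree-3 polynomial has vanishing fourth forward difference, so
  h(3) - 4·h(4) + 6·h(5) - 4·h(6) + h(7) = 0.
Substituting the known values and solving for h(6):
  -4·h(6) = -1460
  h(6) = 365.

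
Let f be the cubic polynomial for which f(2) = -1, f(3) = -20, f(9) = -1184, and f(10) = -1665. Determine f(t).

Write f(t) = at^3 + bt^2 + ct + d. Substituting each data point gives a linear system:
  8a + 4b + 2c + d = -1
  27a + 9b + 3c + d = -20
  729a + 81b + 9c + d = -1184
  1000a + 100b + 10c + d = -1665
Solving the system yields a = -2, b = 3, c = 4, d = -5.
So f(t) = -2t^3 + 3t^2 + 4t - 5.
Check: f(2) = -1. ✓

f(t) = -2t^3 + 3t^2 + 4t - 5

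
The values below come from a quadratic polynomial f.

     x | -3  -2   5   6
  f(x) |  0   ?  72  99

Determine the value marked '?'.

-5

The 3 known points determine the degree-2 polynomial uniquely.
Write f(x) = ax^2 + bx + c. Substituting each data point gives a linear system:
  9a - 3b + c = 0
  25a + 5b + c = 72
  36a + 6b + c = 99
Solving the system yields a = 2, b = 5, c = -3.
So f(x) = 2x² + 5x - 3.
Then f(-2) = -5.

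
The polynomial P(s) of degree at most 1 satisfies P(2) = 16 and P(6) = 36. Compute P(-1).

Using the Lagrange interpolation formula with nodes 2, 6:
  L_0(s) = (s - 6) / -4
  L_1(s) = (s - 2) / 4
Then P(s) = 16·L_0(s) + 36·L_1(s).
Expanding and collecting terms gives P(s) = 5s + 6.
Evaluating at s = -1: P(-1) = 1.

1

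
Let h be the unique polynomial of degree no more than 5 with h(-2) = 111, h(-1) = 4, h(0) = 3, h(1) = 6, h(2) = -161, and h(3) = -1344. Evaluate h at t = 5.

Forward differences of the values at t = -2, -1, 0, 1, 2, 3:
  h  : 111  4  3  6  -161  -1344
  Δ  : -107  -1  3  -167  -1183
  Δ^2: 106  4  -170  -1016
  Δ^3: -102  -174  -846
  Δ^4: -72  -672
  Δ^5: -600
The fifth differences are constant, confirming degree 5.
Interpolating (Newton forward form) and evaluating at t = 5 gives h(5) = -17102.

-17102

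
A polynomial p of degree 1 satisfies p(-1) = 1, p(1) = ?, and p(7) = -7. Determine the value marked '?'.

-1

The 2 known points determine the degree-1 polynomial uniquely.
Write p(u) = au + b. Substituting each data point gives a linear system:
  -a + b = 1
  7a + b = -7
Solving the system yields a = -1, b = 0.
So p(u) = -u.
Then p(1) = -1.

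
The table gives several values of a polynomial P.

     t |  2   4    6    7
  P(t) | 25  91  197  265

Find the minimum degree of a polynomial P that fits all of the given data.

Divided differences on the nodes 2, 4, 6, 7:
  order 0: 25  91  197  265
  order 1: 33  53  68
  order 2: 5  5
  order 3: 0
The order-2 divided differences are all 5 (nonzero) and every higher order vanishes, so the data lies on a polynomial of degree exactly 2.

2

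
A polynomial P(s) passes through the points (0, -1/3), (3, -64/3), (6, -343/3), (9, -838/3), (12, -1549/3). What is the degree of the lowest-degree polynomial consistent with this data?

Forward differences of the values at s = 0, 3, 6, 9, 12:
  P  : -1/3  -64/3  -343/3  -838/3  -1549/3
  Δ  : -21  -93  -165  -237
  Δ^2: -72  -72  -72
  Δ^3: 0  0
  Δ^4: 0
The second differences are constant (-72) and nonzero, while all higher differences vanish, so the minimal degree is 2.

2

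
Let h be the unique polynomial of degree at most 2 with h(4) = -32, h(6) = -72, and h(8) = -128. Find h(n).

Write h(n) = an^2 + bn + c. Substituting each data point gives a linear system:
  16a + 4b + c = -32
  36a + 6b + c = -72
  64a + 8b + c = -128
Solving the system yields a = -2, b = 0, c = 0.
So h(n) = -2n².
Check: h(4) = -32. ✓

h(n) = -2n^2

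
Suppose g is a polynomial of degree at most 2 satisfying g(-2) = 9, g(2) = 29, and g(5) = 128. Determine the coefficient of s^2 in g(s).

Write g(s) = as^2 + bs + c. Substituting each data point gives a linear system:
  4a - 2b + c = 9
  4a + 2b + c = 29
  25a + 5b + c = 128
Solving the system yields a = 4, b = 5, c = 3.
So g(s) = 4s^2 + 5s + 3.
The leading coefficient is 4.

4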